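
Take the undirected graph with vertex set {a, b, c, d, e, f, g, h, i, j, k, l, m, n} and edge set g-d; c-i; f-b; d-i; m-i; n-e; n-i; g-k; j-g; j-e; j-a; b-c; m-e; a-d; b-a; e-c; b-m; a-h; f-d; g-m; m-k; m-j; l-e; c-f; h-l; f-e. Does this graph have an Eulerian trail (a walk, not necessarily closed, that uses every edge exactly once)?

Degrees: a:4, b:4, c:4, d:4, e:6, f:4, g:4, h:2, i:4, j:4, k:2, l:2, m:6, n:2
Odd-degree vertices: none (0 total).
The non-isolated vertices are connected and exactly 0 have odd degree, so an Eulerian trail exists.

Yes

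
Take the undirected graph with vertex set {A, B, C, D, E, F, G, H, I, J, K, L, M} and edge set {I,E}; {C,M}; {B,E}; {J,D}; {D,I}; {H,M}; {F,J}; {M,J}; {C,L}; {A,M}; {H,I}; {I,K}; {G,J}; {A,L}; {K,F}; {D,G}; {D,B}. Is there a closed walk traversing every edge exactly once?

Degrees: A:2, B:2, C:2, D:4, E:2, F:2, G:2, H:2, I:4, J:4, K:2, L:2, M:4
Every vertex has even degree and the edges form a single connected piece, so an Eulerian circuit exists.

Yes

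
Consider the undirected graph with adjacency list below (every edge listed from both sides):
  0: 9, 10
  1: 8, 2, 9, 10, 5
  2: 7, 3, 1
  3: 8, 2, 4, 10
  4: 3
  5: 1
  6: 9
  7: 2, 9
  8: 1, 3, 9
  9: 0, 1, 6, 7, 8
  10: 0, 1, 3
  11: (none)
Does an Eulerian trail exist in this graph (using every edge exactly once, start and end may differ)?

Degrees: 0:2, 1:5, 2:3, 3:4, 4:1, 5:1, 6:1, 7:2, 8:3, 9:5, 10:3, 11:0
Odd-degree vertices: 1, 2, 4, 5, 6, 8, 9, 10 (8 total).
With 8 odd-degree vertices (more than two), no single trail can use every edge.

No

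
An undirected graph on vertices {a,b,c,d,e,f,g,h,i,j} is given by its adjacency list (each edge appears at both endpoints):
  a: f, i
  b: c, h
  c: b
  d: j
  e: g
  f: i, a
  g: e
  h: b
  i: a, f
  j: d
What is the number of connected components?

4

Component: {d, j}
Component: {e, g}
Component: {a, f, i}
Component: {b, c, h}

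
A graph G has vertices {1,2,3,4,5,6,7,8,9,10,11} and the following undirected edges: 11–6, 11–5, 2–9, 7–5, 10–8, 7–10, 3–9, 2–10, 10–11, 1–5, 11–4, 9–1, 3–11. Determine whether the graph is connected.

Yes

Starting from 1 and exploring outward reaches every vertex (1, 5, 9, 11, 7, 2, 3, 4, 10, 6, 8); the graph is connected.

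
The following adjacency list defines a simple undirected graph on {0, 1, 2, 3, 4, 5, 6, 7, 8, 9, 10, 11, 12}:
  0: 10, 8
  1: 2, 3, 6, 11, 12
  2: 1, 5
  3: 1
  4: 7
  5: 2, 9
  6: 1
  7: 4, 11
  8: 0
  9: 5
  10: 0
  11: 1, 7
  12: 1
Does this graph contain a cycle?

No

|V| = 13, |E| = 11, number of components = 2.
Since 11 = 13 - 2, the graph is a forest and contains no cycle.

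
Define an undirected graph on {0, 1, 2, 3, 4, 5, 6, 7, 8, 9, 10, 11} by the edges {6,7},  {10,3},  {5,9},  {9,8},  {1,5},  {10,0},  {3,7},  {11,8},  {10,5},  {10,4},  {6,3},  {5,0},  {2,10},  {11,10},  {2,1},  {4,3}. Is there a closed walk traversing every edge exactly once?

Degrees: 0:2, 1:2, 2:2, 3:4, 4:2, 5:4, 6:2, 7:2, 8:2, 9:2, 10:6, 11:2
Every vertex has even degree and the edges form a single connected piece, so an Eulerian circuit exists.

Yes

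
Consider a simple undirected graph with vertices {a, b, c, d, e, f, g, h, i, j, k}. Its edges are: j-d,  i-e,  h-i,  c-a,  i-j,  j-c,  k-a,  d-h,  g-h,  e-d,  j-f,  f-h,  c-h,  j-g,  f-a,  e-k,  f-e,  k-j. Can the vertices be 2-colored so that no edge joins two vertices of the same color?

Yes

A valid 2-coloring puts {b, c, d, f, g, i, k} on one side and {a, e, h, j} on the other; every edge crosses between the two sides.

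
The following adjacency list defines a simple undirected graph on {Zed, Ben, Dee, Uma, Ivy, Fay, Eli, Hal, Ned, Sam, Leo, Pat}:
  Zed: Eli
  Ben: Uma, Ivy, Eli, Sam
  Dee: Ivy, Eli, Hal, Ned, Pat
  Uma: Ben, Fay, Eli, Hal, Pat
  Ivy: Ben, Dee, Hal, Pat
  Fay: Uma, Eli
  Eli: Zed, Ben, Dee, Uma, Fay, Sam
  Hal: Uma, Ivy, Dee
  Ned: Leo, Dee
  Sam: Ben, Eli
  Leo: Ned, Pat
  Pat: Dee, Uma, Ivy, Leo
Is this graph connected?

Yes

Starting from Zed and exploring outward reaches every vertex (Zed, Eli, Uma, Sam, Ben, Fay, Dee, Pat, Hal, Ivy, Ned, Leo); the graph is connected.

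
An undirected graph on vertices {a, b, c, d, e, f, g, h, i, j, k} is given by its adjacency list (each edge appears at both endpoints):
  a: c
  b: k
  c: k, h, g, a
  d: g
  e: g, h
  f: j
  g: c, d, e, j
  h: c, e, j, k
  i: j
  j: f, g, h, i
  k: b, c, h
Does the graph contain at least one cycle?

The graph has 11 vertices, 13 edges, and 1 connected component.
One cycle is h-j-g-e-h.

Yes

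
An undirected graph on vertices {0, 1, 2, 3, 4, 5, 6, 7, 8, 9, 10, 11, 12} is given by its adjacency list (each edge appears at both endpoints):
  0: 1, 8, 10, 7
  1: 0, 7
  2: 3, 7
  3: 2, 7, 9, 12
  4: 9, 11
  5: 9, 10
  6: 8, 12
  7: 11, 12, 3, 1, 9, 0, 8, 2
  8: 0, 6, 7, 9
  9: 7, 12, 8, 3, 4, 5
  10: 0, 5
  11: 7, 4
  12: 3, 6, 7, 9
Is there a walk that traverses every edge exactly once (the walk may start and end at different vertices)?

Yes

Degrees: 0:4, 1:2, 2:2, 3:4, 4:2, 5:2, 6:2, 7:8, 8:4, 9:6, 10:2, 11:2, 12:4
Odd-degree vertices: none (0 total).
The non-isolated vertices are connected and exactly 0 have odd degree, so an Eulerian trail exists.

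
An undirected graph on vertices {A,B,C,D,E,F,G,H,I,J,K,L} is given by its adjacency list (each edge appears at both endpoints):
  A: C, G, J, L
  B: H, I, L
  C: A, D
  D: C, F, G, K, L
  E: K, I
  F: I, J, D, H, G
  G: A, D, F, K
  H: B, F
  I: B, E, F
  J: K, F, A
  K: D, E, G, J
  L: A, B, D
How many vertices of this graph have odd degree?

6

Degrees: A:4, B:3, C:2, D:5, E:2, F:5, G:4, H:2, I:3, J:3, K:4, L:3
Odd-degree vertices: B, D, F, I, J, L.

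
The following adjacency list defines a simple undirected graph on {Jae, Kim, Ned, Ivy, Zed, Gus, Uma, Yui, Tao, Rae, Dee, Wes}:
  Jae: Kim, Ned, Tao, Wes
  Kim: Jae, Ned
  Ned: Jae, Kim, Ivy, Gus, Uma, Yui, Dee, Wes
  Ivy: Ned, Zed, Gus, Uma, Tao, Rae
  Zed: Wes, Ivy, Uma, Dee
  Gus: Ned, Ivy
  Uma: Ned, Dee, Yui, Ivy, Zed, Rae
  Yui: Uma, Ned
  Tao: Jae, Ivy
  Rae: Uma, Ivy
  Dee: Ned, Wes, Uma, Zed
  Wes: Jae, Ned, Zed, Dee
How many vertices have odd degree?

Degrees: Jae:4, Kim:2, Ned:8, Ivy:6, Zed:4, Gus:2, Uma:6, Yui:2, Tao:2, Rae:2, Dee:4, Wes:4
Odd-degree vertices: none.

0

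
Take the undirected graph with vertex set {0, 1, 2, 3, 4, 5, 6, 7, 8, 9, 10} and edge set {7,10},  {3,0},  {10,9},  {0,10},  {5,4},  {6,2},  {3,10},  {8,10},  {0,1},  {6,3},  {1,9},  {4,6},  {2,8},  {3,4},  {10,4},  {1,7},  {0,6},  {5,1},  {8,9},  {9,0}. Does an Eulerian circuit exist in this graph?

Degrees: 0:5, 1:4, 2:2, 3:4, 4:4, 5:2, 6:4, 7:2, 8:3, 9:4, 10:6
0, 8 have odd degree; an Eulerian circuit needs every degree to be even, so none exists.

No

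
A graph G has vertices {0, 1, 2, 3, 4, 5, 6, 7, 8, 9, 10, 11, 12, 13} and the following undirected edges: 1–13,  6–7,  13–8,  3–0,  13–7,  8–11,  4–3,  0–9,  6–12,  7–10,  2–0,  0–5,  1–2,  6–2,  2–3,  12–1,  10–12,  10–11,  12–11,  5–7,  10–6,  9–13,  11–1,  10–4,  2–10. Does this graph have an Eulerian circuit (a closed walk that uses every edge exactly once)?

Degrees: 0:4, 1:4, 2:5, 3:3, 4:2, 5:2, 6:4, 7:4, 8:2, 9:2, 10:6, 11:4, 12:4, 13:4
2, 3 have odd degree; an Eulerian circuit needs every degree to be even, so none exists.

No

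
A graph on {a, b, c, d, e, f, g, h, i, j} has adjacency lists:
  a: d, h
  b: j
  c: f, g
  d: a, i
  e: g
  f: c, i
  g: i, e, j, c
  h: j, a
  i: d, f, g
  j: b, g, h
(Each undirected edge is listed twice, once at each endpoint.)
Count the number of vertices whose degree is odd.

Degrees: a:2, b:1, c:2, d:2, e:1, f:2, g:4, h:2, i:3, j:3
Odd-degree vertices: b, e, i, j.

4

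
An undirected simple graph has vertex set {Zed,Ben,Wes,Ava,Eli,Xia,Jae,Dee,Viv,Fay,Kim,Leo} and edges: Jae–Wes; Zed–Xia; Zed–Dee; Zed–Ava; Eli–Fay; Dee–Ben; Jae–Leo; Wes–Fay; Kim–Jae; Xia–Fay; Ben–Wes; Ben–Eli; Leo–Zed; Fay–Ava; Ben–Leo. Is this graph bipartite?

Color {Wes, Ava, Eli, Xia, Dee, Viv, Kim, Leo} black and {Zed, Ben, Jae, Fay} white. No edge joins two same-colored vertices, so the graph is bipartite.

Yes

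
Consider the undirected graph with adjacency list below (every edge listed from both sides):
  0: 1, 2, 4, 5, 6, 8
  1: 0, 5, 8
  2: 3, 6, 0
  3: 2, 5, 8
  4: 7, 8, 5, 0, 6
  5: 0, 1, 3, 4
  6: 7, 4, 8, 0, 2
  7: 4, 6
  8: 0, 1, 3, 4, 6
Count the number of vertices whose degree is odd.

6

Degrees: 0:6, 1:3, 2:3, 3:3, 4:5, 5:4, 6:5, 7:2, 8:5
Odd-degree vertices: 1, 2, 3, 4, 6, 8.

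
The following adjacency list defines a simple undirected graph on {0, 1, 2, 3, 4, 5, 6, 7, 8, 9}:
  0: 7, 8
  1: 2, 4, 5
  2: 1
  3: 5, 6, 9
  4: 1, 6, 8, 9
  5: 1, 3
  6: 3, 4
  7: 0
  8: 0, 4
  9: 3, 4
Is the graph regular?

Degrees: 0:2, 1:3, 2:1, 3:3, 4:4, 5:2, 6:2, 7:1, 8:2, 9:2
Degrees are not all equal (e.g. deg(2)=1 but deg(4)=4); not regular.

No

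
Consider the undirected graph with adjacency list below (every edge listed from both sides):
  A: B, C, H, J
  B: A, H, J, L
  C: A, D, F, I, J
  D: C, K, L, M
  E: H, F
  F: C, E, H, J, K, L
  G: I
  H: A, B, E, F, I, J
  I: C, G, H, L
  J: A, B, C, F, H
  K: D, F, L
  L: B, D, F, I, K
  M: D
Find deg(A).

Neighbors of A: B, C, H, J.

4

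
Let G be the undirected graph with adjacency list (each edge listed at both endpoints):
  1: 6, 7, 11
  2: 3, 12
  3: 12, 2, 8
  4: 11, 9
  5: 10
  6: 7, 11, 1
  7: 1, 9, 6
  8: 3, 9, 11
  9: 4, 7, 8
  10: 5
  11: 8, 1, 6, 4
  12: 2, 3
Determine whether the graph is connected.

No

Component: {5, 10}
Component: {1, 2, 3, 4, 6, 7, 8, 9, 11, 12}
No edge joins these 2 groups, so the graph is disconnected.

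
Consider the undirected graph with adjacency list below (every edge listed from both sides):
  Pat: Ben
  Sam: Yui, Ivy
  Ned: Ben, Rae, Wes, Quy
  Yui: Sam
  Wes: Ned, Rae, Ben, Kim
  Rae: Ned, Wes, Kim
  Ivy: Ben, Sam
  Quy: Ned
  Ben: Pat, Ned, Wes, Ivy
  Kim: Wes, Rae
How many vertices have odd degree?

Degrees: Pat:1, Sam:2, Ned:4, Yui:1, Wes:4, Rae:3, Ivy:2, Quy:1, Ben:4, Kim:2
Odd-degree vertices: Pat, Yui, Rae, Quy.

4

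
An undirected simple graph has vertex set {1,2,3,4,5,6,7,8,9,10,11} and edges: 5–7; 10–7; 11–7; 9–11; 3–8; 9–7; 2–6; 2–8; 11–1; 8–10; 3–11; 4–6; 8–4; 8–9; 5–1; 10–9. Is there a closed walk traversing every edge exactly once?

No

Degrees: 1:2, 2:2, 3:2, 4:2, 5:2, 6:2, 7:4, 8:5, 9:4, 10:3, 11:4
8, 10 have odd degree; an Eulerian circuit needs every degree to be even, so none exists.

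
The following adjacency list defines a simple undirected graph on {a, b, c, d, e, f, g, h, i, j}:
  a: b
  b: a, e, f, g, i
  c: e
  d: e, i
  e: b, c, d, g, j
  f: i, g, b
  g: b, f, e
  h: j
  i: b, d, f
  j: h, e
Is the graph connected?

Starting from a and exploring outward reaches every vertex (a, b, e, f, g, i, d, c, j, h); the graph is connected.

Yes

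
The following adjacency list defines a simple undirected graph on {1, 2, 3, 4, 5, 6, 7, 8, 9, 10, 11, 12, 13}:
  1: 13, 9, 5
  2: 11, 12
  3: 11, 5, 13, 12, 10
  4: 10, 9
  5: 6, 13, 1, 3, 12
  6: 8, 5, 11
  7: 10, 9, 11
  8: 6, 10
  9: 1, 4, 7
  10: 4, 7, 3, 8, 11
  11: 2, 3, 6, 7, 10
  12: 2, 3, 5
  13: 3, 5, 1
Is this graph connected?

A breadth-first search from 1 visits 1, 13, 5, 9, 3, 6, 12, 7, 4, 11, 10, 8, 2 — all 13 vertices — so the graph is connected.

Yes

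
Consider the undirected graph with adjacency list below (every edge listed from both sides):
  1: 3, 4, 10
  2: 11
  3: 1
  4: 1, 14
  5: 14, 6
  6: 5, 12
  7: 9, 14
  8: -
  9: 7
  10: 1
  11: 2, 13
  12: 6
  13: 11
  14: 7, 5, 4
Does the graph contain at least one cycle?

No

|V| = 14, |E| = 11, number of components = 3.
A forest on 14 vertices with 3 components has exactly 11 edges, which matches — so no cycle.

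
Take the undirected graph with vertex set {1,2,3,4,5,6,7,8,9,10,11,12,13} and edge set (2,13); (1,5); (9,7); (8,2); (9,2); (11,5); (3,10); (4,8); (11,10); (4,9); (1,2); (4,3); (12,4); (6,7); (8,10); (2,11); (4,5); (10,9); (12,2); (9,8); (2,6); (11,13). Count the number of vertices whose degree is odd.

Degrees: 1:2, 2:7, 3:2, 4:5, 5:3, 6:2, 7:2, 8:4, 9:5, 10:4, 11:4, 12:2, 13:2
Odd-degree vertices: 2, 4, 5, 9.

4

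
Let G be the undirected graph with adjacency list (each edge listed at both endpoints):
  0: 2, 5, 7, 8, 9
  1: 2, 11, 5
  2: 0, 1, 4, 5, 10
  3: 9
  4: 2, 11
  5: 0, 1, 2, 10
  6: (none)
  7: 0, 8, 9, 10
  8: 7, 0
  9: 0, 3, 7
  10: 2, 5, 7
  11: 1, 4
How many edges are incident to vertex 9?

3

Neighbors of 9: 0, 3, 7.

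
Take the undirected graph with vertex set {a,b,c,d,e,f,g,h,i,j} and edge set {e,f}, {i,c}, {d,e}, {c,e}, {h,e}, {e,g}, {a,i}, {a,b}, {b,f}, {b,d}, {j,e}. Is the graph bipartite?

Yes

Partition the vertices as {b, e, i} vs {a, c, d, f, g, h, j}. Each listed edge has one endpoint in each part, so the graph is bipartite.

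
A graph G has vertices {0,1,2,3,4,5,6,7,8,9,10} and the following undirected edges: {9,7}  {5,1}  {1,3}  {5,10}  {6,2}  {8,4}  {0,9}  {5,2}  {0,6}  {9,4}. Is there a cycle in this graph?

|V| = 11, |E| = 10, number of components = 1.
A forest on 11 vertices with 1 component has exactly 10 edges, which matches — so no cycle.

No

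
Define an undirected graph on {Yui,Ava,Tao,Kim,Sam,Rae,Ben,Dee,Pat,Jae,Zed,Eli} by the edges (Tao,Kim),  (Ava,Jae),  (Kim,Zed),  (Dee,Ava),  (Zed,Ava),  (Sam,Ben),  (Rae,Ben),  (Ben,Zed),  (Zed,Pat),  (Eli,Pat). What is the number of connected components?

2

Component: {Yui}
Component: {Ava, Tao, Kim, Sam, Rae, Ben, Dee, Pat, Jae, Zed, Eli}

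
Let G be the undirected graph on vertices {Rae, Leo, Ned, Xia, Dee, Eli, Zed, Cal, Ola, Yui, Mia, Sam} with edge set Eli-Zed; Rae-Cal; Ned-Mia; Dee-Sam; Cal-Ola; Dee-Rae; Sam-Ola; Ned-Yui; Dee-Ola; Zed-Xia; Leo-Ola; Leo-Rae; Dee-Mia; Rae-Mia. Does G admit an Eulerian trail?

Degrees: Rae:4, Leo:2, Ned:2, Xia:1, Dee:4, Eli:1, Zed:2, Cal:2, Ola:4, Yui:1, Mia:3, Sam:2
Odd-degree vertices: Xia, Eli, Yui, Mia (4 total).
With 4 odd-degree vertices (more than two), no single trail can use every edge.

No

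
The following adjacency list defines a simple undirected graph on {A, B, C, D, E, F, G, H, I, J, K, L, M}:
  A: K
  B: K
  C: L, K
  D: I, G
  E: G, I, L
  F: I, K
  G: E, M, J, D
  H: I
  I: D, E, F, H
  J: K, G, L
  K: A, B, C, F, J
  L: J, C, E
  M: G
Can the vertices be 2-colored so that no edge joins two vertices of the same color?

Yes

Partition the vertices as {G, I, K, L} vs {A, B, C, D, E, F, H, J, M}. Each listed edge has one endpoint in each part, so the graph is bipartite.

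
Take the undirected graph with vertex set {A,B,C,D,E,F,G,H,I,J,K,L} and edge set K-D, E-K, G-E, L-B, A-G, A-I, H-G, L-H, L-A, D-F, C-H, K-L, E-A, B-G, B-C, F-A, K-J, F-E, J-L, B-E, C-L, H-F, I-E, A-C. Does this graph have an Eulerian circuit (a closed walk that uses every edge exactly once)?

Degrees: A:6, B:4, C:4, D:2, E:6, F:4, G:4, H:4, I:2, J:2, K:4, L:6
All degrees are even and the non-isolated vertices are connected — an Eulerian circuit exists.

Yes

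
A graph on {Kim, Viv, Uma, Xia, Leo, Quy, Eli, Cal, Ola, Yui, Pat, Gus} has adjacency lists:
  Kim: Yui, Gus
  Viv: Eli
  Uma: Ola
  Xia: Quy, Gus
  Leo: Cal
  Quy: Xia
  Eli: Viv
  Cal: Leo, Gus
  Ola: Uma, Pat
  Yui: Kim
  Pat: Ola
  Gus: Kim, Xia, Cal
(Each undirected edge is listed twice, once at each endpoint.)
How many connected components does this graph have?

3

Component: {Viv, Eli}
Component: {Uma, Ola, Pat}
Component: {Kim, Xia, Leo, Quy, Cal, Yui, Gus}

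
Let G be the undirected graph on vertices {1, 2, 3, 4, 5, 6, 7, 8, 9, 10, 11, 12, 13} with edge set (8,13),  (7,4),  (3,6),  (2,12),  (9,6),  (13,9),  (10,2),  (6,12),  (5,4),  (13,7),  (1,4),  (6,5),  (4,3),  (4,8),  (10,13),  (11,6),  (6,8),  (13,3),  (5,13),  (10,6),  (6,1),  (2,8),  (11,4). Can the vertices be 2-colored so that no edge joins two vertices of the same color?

Yes

Color {2, 4, 6, 13} black and {1, 3, 5, 7, 8, 9, 10, 11, 12} white. No edge joins two same-colored vertices, so the graph is bipartite.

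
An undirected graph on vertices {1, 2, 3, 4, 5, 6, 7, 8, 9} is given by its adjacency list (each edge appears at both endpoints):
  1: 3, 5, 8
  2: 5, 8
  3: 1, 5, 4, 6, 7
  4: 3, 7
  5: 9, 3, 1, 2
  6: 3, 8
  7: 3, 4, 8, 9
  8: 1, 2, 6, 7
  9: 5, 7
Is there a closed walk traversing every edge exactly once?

Degrees: 1:3, 2:2, 3:5, 4:2, 5:4, 6:2, 7:4, 8:4, 9:2
1, 3 have odd degree; an Eulerian circuit needs every degree to be even, so none exists.

No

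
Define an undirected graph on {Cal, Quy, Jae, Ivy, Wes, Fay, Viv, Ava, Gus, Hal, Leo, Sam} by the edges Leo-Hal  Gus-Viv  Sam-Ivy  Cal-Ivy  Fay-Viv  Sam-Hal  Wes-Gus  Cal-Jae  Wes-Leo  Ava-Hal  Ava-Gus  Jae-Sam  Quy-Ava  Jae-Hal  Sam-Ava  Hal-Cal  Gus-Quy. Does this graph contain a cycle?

Yes

The graph has 12 vertices, 17 edges, and 1 connected component.
One cycle is Cal-Jae-Hal-Sam-Ivy-Cal.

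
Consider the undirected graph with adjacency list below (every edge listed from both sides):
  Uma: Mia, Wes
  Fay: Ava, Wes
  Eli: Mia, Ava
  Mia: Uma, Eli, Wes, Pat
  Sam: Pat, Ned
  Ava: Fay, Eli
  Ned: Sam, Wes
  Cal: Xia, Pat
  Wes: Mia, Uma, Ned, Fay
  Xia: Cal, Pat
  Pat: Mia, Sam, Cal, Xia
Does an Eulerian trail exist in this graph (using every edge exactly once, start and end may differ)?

Degrees: Uma:2, Fay:2, Eli:2, Mia:4, Sam:2, Ava:2, Ned:2, Cal:2, Wes:4, Xia:2, Pat:4
Odd-degree vertices: none (0 total).
The non-isolated vertices are connected and exactly 0 have odd degree, so an Eulerian trail exists.

Yes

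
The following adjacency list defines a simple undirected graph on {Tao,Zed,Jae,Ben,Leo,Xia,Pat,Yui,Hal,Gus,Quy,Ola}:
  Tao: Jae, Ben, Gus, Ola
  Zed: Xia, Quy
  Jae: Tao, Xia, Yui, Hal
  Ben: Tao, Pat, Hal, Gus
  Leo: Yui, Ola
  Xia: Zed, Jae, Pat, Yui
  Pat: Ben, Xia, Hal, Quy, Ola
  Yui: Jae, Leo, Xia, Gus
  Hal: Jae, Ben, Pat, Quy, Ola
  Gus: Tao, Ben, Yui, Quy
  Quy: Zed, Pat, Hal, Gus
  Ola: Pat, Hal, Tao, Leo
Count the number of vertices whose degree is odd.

2

Degrees: Tao:4, Zed:2, Jae:4, Ben:4, Leo:2, Xia:4, Pat:5, Yui:4, Hal:5, Gus:4, Quy:4, Ola:4
Odd-degree vertices: Pat, Hal.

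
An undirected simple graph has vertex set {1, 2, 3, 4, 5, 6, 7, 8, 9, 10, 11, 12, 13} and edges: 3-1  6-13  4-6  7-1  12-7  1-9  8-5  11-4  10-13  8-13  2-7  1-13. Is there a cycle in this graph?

No

The graph has 13 vertices, 12 edges, and 1 connected component.
A forest on 13 vertices with 1 component has exactly 12 edges, which matches — so no cycle.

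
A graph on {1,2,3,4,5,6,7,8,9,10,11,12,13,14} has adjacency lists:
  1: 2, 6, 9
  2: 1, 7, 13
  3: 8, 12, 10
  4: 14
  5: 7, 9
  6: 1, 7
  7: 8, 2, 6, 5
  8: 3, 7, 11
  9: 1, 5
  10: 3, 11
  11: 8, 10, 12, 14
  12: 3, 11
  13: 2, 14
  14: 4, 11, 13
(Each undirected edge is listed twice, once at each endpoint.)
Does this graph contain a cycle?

Yes

The graph has 14 vertices, 18 edges, and 1 connected component.
Since 18 > 14 - 1, a cycle must exist; for instance 8-3-10-11-8.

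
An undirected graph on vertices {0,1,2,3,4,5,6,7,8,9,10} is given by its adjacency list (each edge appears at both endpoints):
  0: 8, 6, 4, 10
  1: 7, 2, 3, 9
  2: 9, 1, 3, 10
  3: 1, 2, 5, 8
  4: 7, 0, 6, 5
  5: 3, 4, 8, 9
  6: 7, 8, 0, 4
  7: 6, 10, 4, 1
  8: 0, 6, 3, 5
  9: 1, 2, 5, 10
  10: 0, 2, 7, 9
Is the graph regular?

Yes

Degrees: 0:4, 1:4, 2:4, 3:4, 4:4, 5:4, 6:4, 7:4, 8:4, 9:4, 10:4
All degrees equal 4; the graph is regular.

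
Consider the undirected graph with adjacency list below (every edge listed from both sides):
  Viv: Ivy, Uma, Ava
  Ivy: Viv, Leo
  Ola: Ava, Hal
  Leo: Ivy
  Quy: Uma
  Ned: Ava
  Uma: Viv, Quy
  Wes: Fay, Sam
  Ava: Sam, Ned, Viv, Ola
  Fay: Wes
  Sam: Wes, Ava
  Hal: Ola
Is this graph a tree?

The graph has 12 vertices and 11 edges.
Connected and |E| = |V| - 1, which characterizes a tree.

Yes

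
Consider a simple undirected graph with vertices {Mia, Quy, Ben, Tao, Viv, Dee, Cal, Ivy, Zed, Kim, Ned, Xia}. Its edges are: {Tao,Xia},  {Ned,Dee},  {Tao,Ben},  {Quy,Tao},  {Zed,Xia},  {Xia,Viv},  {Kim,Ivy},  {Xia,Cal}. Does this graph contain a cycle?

|V| = 12, |E| = 8, number of components = 4.
Since 8 = 12 - 4, the graph is a forest and contains no cycle.

No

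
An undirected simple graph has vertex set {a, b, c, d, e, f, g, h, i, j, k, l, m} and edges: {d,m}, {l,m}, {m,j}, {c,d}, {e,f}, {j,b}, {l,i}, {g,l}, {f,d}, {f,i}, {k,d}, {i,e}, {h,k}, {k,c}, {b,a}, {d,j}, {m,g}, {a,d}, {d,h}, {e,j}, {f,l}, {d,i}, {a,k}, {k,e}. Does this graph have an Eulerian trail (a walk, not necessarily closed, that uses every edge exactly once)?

Degrees: a:3, b:2, c:2, d:8, e:4, f:4, g:2, h:2, i:4, j:4, k:5, l:4, m:4
Odd-degree vertices: a, k (2 total).
The non-isolated vertices are connected and exactly 2 have odd degree, so an Eulerian trail exists (from a to k).

Yes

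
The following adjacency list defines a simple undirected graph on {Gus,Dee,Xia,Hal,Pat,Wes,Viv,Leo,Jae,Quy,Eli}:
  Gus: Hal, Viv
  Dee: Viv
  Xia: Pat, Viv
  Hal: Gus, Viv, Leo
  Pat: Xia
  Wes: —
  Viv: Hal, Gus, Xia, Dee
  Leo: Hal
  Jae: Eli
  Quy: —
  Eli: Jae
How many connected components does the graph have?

4

Component: {Wes}
Component: {Quy}
Component: {Jae, Eli}
Component: {Gus, Dee, Xia, Hal, Pat, Viv, Leo}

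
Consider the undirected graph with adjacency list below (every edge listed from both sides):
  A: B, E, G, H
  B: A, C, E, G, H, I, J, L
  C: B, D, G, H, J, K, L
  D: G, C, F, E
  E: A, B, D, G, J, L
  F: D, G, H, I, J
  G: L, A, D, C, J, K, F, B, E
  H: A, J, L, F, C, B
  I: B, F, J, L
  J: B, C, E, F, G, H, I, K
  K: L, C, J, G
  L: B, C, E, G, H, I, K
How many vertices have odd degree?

4

Degrees: A:4, B:8, C:7, D:4, E:6, F:5, G:9, H:6, I:4, J:8, K:4, L:7
Odd-degree vertices: C, F, G, L.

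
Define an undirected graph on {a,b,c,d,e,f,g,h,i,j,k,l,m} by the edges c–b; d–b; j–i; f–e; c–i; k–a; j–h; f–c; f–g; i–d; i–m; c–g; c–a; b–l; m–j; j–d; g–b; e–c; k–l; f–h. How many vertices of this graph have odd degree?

Degrees: a:2, b:4, c:6, d:3, e:2, f:4, g:3, h:2, i:4, j:4, k:2, l:2, m:2
Odd-degree vertices: d, g.

2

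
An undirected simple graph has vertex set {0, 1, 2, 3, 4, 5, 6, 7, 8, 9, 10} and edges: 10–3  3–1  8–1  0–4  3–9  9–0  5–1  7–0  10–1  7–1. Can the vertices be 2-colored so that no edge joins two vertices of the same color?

1-3-10-1 is an odd cycle (length 3), and a bipartite graph can contain only even cycles.

No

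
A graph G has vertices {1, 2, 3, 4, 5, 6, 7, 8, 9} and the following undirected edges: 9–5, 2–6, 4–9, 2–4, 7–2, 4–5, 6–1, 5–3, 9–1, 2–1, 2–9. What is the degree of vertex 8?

0

8 has no neighbors.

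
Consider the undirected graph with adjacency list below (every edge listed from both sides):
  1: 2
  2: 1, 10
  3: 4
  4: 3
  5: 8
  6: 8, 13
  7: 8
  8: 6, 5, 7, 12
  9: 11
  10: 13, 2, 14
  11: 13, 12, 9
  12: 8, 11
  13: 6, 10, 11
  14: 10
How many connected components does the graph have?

Component: {3, 4}
Component: {1, 2, 5, 6, 7, 8, 9, 10, 11, 12, 13, 14}

2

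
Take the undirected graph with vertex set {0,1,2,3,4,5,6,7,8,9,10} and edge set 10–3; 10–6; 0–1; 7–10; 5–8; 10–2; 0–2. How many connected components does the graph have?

4

Component: {4}
Component: {9}
Component: {5, 8}
Component: {0, 1, 2, 3, 6, 7, 10}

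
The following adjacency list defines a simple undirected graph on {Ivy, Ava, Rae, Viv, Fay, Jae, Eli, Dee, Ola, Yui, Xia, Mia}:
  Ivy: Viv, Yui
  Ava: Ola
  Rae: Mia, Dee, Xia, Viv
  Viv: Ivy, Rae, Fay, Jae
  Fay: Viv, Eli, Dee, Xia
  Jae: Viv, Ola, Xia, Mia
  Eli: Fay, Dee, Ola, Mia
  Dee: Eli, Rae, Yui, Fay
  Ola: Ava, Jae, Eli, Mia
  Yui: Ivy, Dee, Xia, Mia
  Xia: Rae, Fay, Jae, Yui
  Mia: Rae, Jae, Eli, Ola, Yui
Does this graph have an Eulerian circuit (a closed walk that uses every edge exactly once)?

Degrees: Ivy:2, Ava:1, Rae:4, Viv:4, Fay:4, Jae:4, Eli:4, Dee:4, Ola:4, Yui:4, Xia:4, Mia:5
Ava, Mia have odd degree; an Eulerian circuit needs every degree to be even, so none exists.

No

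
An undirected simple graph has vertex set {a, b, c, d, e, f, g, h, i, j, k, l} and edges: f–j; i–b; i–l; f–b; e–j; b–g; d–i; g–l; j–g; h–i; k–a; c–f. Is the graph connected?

Component: {a, k}
Component: {b, c, d, e, f, g, h, i, j, l}
No edge joins these 2 groups, so the graph is disconnected.

No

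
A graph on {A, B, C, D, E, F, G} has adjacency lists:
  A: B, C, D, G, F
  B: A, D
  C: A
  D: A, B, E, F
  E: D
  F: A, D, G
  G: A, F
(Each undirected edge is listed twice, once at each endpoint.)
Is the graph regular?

No

Degrees: A:5, B:2, C:1, D:4, E:1, F:3, G:2
Vertex C has degree 1 while A has degree 5, so the graph is not regular.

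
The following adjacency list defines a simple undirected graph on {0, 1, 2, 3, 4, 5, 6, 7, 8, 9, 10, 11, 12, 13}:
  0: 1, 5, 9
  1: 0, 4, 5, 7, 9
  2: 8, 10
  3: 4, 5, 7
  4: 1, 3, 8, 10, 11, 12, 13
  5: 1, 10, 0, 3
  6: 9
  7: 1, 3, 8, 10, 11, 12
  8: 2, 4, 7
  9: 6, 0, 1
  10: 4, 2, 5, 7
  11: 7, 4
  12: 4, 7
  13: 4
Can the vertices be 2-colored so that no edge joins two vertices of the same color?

No

The cycle 5-0-1-5 has length 3, which is odd, so the graph is not bipartite.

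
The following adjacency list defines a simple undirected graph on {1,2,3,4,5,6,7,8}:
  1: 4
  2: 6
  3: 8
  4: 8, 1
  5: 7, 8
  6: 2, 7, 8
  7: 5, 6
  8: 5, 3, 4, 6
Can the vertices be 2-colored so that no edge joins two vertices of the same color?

Color {3, 4, 5, 6} black and {1, 2, 7, 8} white. No edge joins two same-colored vertices, so the graph is bipartite.

Yes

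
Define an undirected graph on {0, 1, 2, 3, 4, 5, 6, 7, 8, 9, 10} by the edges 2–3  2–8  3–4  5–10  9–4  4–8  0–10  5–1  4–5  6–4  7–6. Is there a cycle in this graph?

|V| = 11, |E| = 11, number of components = 1.
Since 11 > 11 - 1, a cycle must exist; for instance 4-3-2-8-4.

Yes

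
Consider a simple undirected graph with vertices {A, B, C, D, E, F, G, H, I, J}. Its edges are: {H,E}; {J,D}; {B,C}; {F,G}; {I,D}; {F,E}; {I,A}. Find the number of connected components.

3

Component: {B, C}
Component: {A, D, I, J}
Component: {E, F, G, H}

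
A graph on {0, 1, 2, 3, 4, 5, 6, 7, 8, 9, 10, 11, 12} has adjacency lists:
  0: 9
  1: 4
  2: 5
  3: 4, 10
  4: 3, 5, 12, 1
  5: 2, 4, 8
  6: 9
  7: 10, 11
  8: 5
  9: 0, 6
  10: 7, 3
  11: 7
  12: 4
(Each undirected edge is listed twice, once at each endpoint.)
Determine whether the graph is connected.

No

Component: {0, 6, 9}
Component: {1, 2, 3, 4, 5, 7, 8, 10, 11, 12}
No edge joins these 2 groups, so the graph is disconnected.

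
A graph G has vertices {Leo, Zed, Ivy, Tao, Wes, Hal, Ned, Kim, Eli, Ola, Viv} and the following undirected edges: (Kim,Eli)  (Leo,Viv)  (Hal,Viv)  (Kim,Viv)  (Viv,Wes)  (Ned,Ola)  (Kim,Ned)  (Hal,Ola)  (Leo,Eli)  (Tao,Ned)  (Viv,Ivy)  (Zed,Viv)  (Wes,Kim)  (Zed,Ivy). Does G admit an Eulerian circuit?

Degrees: Leo:2, Zed:2, Ivy:2, Tao:1, Wes:2, Hal:2, Ned:3, Kim:4, Eli:2, Ola:2, Viv:6
Vertices with odd degree: Tao, Ned. An Eulerian circuit requires all degrees even.

No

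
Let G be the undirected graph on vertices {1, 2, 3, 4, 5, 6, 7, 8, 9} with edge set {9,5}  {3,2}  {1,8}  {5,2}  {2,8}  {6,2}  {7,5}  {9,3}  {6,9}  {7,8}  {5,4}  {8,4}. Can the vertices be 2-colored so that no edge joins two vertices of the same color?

Yes

Partition the vertices as {3, 5, 6, 8} vs {1, 2, 4, 7, 9}. Each listed edge has one endpoint in each part, so the graph is bipartite.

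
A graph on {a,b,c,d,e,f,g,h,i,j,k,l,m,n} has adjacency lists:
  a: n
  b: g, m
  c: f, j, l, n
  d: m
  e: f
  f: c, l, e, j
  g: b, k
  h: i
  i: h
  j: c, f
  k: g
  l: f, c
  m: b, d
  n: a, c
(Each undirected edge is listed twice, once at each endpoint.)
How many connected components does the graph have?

Component: {h, i}
Component: {b, d, g, k, m}
Component: {a, c, e, f, j, l, n}

3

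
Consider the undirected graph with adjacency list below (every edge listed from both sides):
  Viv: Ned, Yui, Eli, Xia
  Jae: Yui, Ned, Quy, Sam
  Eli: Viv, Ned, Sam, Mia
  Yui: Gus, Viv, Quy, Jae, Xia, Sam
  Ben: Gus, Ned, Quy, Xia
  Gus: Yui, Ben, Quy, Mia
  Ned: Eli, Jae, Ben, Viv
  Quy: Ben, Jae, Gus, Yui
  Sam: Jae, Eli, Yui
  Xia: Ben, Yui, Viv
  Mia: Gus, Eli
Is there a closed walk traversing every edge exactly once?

No

Degrees: Viv:4, Jae:4, Eli:4, Yui:6, Ben:4, Gus:4, Ned:4, Quy:4, Sam:3, Xia:3, Mia:2
Sam, Xia have odd degree; an Eulerian circuit needs every degree to be even, so none exists.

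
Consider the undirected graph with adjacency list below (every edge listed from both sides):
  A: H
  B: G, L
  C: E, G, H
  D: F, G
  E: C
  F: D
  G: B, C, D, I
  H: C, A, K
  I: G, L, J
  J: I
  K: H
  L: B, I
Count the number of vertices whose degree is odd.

Degrees: A:1, B:2, C:3, D:2, E:1, F:1, G:4, H:3, I:3, J:1, K:1, L:2
Odd-degree vertices: A, C, E, F, H, I, J, K.

8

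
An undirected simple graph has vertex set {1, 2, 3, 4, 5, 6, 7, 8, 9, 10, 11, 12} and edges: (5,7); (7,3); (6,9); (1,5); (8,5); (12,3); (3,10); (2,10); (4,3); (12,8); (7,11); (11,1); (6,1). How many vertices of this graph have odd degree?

Degrees: 1:3, 2:1, 3:4, 4:1, 5:3, 6:2, 7:3, 8:2, 9:1, 10:2, 11:2, 12:2
Odd-degree vertices: 1, 2, 4, 5, 7, 9.

6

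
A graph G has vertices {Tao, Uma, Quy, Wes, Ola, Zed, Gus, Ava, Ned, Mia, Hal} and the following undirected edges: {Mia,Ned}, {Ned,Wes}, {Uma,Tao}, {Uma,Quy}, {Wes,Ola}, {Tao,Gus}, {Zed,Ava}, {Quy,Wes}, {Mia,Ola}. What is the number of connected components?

Component: {Hal}
Component: {Zed, Ava}
Component: {Tao, Uma, Quy, Wes, Ola, Gus, Ned, Mia}

3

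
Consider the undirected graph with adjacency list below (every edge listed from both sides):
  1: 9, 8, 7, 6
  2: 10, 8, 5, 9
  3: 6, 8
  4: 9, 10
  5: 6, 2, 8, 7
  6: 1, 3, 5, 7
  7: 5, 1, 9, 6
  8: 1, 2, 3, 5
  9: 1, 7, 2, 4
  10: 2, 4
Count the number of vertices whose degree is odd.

Degrees: 1:4, 2:4, 3:2, 4:2, 5:4, 6:4, 7:4, 8:4, 9:4, 10:2
Odd-degree vertices: none.

0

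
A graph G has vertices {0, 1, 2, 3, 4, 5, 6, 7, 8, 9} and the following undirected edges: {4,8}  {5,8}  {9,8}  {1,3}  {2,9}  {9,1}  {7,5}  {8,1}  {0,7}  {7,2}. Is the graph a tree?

No

The graph has 10 vertices and 10 edges.
It is not connected, so it is not a tree.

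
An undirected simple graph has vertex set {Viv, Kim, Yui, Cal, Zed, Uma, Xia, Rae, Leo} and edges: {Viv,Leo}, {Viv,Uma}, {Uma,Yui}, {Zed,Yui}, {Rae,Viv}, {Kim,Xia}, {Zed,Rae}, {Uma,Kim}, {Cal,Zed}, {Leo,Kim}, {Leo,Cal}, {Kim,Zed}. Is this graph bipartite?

No

The cycle Viv-Rae-Zed-Cal-Leo-Viv has length 5, which is odd, so the graph is not bipartite.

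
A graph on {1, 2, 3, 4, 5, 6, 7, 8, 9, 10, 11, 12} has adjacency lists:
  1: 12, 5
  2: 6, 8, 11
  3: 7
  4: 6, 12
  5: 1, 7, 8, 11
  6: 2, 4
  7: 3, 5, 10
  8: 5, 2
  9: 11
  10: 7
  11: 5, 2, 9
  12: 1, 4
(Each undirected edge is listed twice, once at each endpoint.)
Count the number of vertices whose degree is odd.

6

Degrees: 1:2, 2:3, 3:1, 4:2, 5:4, 6:2, 7:3, 8:2, 9:1, 10:1, 11:3, 12:2
Odd-degree vertices: 2, 3, 7, 9, 10, 11.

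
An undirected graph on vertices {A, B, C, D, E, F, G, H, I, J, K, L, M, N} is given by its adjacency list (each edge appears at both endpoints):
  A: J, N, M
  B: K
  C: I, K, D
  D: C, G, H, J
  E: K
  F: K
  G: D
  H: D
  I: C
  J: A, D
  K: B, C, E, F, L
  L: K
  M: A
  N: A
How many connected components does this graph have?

1

Component: {A, B, C, D, E, F, G, H, I, J, K, L, M, N}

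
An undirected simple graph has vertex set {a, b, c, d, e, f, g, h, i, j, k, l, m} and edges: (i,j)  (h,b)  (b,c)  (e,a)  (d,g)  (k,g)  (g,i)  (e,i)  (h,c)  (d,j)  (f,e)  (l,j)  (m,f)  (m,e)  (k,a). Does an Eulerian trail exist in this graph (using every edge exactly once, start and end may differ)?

Degrees: a:2, b:2, c:2, d:2, e:4, f:2, g:3, h:2, i:3, j:3, k:2, l:1, m:2
Odd-degree vertices: g, i, j, l (4 total).
An Eulerian trail requires 0 or 2 odd-degree vertices; here there are 4.

No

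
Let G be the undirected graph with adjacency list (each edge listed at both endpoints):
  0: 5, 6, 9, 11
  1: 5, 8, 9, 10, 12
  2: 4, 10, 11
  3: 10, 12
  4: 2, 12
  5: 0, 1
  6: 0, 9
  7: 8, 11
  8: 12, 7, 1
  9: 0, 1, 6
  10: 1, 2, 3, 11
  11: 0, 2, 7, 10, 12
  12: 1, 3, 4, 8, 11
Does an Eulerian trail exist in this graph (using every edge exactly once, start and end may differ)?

No

Degrees: 0:4, 1:5, 2:3, 3:2, 4:2, 5:2, 6:2, 7:2, 8:3, 9:3, 10:4, 11:5, 12:5
Odd-degree vertices: 1, 2, 8, 9, 11, 12 (6 total).
With 6 odd-degree vertices (more than two), no single trail can use every edge.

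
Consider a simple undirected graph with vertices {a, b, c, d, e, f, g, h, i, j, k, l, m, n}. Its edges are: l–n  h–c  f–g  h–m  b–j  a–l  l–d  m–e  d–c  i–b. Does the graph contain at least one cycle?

No

|V| = 14, |E| = 10, number of components = 4.
Since 10 = 14 - 4, the graph is a forest and contains no cycle.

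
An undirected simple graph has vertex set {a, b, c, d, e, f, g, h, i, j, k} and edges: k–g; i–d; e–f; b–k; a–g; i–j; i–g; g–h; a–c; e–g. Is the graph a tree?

Yes

The graph has 11 vertices and 10 edges.
It is connected with exactly 10 edges, hence acyclic — it is a tree.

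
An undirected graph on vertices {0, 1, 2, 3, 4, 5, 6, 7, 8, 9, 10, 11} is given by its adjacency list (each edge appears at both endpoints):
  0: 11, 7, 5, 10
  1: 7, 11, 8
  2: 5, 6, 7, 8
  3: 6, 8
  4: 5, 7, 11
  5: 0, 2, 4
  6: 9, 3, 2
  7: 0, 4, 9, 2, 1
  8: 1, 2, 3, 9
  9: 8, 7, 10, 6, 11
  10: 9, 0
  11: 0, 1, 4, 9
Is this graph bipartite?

Color {5, 6, 7, 8, 10, 11} black and {0, 1, 2, 3, 4, 9} white. No edge joins two same-colored vertices, so the graph is bipartite.

Yes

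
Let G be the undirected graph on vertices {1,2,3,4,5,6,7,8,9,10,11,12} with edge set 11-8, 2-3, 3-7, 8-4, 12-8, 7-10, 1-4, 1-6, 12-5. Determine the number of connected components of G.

3

Component: {9}
Component: {2, 3, 7, 10}
Component: {1, 4, 5, 6, 8, 11, 12}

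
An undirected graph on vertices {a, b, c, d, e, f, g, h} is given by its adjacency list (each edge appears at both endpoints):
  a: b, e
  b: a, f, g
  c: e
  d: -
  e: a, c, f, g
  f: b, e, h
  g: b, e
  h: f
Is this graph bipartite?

Yes

Partition the vertices as {b, d, e, h} vs {a, c, f, g}. Each listed edge has one endpoint in each part, so the graph is bipartite.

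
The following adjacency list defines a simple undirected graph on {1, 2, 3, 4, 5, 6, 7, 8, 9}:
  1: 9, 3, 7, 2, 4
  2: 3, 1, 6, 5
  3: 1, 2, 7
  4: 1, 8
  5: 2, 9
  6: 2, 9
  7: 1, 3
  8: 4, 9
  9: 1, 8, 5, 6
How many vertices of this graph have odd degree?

2

Degrees: 1:5, 2:4, 3:3, 4:2, 5:2, 6:2, 7:2, 8:2, 9:4
Odd-degree vertices: 1, 3.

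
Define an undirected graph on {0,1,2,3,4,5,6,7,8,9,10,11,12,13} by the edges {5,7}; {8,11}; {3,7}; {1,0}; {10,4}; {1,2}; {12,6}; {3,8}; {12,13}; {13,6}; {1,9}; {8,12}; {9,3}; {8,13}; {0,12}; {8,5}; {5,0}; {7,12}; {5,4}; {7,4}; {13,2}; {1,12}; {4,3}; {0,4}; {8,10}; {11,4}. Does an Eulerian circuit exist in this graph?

Degrees: 0:4, 1:4, 2:2, 3:4, 4:6, 5:4, 6:2, 7:4, 8:6, 9:2, 10:2, 11:2, 12:6, 13:4
All degrees are even and the non-isolated vertices are connected — an Eulerian circuit exists.

Yes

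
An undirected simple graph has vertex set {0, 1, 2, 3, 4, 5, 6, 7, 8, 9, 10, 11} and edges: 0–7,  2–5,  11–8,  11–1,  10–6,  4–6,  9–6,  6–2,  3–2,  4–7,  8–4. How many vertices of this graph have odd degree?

8

Degrees: 0:1, 1:1, 2:3, 3:1, 4:3, 5:1, 6:4, 7:2, 8:2, 9:1, 10:1, 11:2
Odd-degree vertices: 0, 1, 2, 3, 4, 5, 9, 10.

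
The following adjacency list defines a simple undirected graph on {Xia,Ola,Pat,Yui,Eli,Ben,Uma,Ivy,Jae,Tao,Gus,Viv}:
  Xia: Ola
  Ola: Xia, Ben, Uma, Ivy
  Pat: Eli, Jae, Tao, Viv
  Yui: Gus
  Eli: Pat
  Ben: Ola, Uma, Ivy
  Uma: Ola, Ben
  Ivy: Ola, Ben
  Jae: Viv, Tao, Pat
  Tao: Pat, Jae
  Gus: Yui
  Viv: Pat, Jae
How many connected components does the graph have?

Component: {Yui, Gus}
Component: {Xia, Ola, Ben, Uma, Ivy}
Component: {Pat, Eli, Jae, Tao, Viv}

3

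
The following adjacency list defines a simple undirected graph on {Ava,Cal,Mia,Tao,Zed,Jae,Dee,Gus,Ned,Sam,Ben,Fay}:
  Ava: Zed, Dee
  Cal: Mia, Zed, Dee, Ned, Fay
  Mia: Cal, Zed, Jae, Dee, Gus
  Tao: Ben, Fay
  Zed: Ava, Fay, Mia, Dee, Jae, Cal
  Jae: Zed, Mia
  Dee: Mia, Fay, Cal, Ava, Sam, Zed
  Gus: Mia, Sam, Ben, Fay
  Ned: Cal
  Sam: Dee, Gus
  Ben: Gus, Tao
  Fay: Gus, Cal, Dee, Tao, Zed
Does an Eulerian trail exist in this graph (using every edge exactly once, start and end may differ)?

No

Degrees: Ava:2, Cal:5, Mia:5, Tao:2, Zed:6, Jae:2, Dee:6, Gus:4, Ned:1, Sam:2, Ben:2, Fay:5
Odd-degree vertices: Cal, Mia, Ned, Fay (4 total).
With 4 odd-degree vertices (more than two), no single trail can use every edge.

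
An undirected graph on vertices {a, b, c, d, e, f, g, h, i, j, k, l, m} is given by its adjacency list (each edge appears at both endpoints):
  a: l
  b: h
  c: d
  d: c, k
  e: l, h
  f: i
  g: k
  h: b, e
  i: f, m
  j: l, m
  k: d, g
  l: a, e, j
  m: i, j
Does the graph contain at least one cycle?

|V| = 13, |E| = 11, number of components = 2.
Since 11 = 13 - 2, the graph is a forest and contains no cycle.

No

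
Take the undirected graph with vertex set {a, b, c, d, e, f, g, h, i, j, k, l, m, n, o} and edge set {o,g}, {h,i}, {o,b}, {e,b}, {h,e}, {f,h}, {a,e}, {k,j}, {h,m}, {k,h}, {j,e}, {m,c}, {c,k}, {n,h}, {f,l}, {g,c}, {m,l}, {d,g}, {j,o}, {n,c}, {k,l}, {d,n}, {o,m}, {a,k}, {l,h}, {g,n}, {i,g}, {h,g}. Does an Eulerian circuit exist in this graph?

No

Degrees: a:2, b:2, c:4, d:2, e:4, f:2, g:6, h:8, i:2, j:3, k:5, l:4, m:4, n:4, o:4
Vertices with odd degree: j, k. An Eulerian circuit requires all degrees even.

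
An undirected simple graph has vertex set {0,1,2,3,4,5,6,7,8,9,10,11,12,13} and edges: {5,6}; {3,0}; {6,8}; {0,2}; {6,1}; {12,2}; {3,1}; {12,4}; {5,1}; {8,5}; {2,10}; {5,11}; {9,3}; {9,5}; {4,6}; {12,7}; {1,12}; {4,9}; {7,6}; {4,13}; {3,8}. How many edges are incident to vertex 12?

4

Neighbors of 12: 1, 2, 4, 7.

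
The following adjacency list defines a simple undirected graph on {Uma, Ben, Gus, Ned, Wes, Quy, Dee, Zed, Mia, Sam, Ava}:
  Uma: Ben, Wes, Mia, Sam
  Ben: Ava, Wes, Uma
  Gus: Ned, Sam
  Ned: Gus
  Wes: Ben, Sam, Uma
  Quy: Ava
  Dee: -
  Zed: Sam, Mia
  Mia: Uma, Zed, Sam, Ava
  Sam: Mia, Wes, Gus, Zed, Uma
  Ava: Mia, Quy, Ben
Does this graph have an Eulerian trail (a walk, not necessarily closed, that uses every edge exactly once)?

No

Degrees: Uma:4, Ben:3, Gus:2, Ned:1, Wes:3, Quy:1, Dee:0, Zed:2, Mia:4, Sam:5, Ava:3
Odd-degree vertices: Ben, Ned, Wes, Quy, Sam, Ava (6 total).
With 6 odd-degree vertices (more than two), no single trail can use every edge.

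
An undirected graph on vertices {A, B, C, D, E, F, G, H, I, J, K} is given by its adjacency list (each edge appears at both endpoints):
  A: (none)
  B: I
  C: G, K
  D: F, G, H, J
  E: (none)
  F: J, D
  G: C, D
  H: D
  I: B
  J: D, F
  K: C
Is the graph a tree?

No

The graph has 11 vertices and 8 edges.
It is not connected, so it is not a tree.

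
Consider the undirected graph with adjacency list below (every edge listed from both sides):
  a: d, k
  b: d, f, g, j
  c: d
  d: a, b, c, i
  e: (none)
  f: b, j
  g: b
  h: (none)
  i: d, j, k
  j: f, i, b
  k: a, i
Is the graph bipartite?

No

The cycle j-f-b-j has length 3, which is odd, so the graph is not bipartite.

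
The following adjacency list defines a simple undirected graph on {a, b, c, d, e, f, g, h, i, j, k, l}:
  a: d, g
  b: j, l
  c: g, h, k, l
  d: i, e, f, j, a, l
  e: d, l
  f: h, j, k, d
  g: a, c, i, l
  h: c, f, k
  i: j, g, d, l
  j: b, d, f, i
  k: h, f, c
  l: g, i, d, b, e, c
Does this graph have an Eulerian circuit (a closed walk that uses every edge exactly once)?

No

Degrees: a:2, b:2, c:4, d:6, e:2, f:4, g:4, h:3, i:4, j:4, k:3, l:6
Vertices with odd degree: h, k. An Eulerian circuit requires all degrees even.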